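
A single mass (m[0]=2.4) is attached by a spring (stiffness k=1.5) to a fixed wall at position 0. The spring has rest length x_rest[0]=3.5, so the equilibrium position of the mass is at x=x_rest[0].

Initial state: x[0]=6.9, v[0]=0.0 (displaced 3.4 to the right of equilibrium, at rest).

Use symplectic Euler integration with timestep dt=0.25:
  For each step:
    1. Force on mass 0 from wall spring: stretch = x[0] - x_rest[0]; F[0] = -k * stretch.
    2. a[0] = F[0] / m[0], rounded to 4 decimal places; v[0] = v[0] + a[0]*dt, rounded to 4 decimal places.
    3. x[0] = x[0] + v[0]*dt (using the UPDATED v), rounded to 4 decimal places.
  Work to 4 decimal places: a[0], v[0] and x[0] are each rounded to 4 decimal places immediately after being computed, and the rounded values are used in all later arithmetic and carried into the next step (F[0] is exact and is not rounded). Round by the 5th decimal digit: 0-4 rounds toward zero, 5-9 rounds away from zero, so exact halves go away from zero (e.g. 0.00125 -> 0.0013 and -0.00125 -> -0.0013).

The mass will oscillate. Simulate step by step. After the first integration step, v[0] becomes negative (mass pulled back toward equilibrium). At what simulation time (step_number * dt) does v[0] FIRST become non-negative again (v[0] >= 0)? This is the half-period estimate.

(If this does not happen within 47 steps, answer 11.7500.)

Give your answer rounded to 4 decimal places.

Answer: 4.0000

Derivation:
Step 0: x=[6.9000] v=[0.0000]
Step 1: x=[6.7672] v=[-0.5313]
Step 2: x=[6.5068] v=[-1.0418]
Step 3: x=[6.1289] v=[-1.5116]
Step 4: x=[5.6483] v=[-1.9224]
Step 5: x=[5.0838] v=[-2.2581]
Step 6: x=[4.4574] v=[-2.5056]
Step 7: x=[3.7936] v=[-2.6552]
Step 8: x=[3.1183] v=[-2.7011]
Step 9: x=[2.4579] v=[-2.6415]
Step 10: x=[1.8382] v=[-2.4787]
Step 11: x=[1.2834] v=[-2.2191]
Step 12: x=[0.8152] v=[-1.8728]
Step 13: x=[0.4519] v=[-1.4533]
Step 14: x=[0.2077] v=[-0.9770]
Step 15: x=[0.0921] v=[-0.4626]
Step 16: x=[0.1096] v=[0.0699]
First v>=0 after going negative at step 16, time=4.0000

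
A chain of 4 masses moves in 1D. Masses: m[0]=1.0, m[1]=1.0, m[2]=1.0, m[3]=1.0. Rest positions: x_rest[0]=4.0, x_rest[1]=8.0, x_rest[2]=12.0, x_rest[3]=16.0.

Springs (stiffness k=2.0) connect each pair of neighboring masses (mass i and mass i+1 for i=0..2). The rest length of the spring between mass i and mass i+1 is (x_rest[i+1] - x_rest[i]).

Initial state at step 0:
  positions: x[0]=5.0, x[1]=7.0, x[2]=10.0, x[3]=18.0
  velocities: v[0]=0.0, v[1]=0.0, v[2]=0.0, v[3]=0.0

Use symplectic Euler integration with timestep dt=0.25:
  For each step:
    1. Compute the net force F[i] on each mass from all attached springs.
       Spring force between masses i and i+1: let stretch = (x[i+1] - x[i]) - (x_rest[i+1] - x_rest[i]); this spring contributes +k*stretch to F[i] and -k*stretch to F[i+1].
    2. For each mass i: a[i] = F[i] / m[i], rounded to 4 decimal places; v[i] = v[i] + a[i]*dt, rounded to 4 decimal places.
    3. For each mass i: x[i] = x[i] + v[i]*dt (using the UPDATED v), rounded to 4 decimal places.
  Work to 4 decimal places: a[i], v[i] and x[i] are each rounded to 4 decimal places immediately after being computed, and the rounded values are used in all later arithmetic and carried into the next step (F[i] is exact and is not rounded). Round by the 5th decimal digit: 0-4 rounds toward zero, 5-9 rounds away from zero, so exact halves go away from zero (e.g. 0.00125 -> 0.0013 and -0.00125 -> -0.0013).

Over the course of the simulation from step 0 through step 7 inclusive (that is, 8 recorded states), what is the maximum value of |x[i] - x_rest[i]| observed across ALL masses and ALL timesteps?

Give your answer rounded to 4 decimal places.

Answer: 2.0114

Derivation:
Step 0: x=[5.0000 7.0000 10.0000 18.0000] v=[0.0000 0.0000 0.0000 0.0000]
Step 1: x=[4.7500 7.1250 10.6250 17.5000] v=[-1.0000 0.5000 2.5000 -2.0000]
Step 2: x=[4.2969 7.3906 11.6719 16.6406] v=[-1.8125 1.0625 4.1875 -3.4375]
Step 3: x=[3.7305 7.8047 12.8047 15.6601] v=[-2.2657 1.6563 4.5312 -3.9219]
Step 4: x=[3.1734 8.3345 13.6694 14.8227] v=[-2.2286 2.1192 3.4589 -3.3496]
Step 5: x=[2.7614 8.8860 14.0114 14.3411] v=[-1.6481 2.2061 1.3681 -1.9263]
Step 6: x=[2.6150 9.3126 13.7540 14.3183] v=[-0.5858 1.7065 -1.0298 -0.0912]
Step 7: x=[2.8058 9.4572 13.0119 14.7250] v=[0.7630 0.5784 -2.9684 1.6267]
Max displacement = 2.0114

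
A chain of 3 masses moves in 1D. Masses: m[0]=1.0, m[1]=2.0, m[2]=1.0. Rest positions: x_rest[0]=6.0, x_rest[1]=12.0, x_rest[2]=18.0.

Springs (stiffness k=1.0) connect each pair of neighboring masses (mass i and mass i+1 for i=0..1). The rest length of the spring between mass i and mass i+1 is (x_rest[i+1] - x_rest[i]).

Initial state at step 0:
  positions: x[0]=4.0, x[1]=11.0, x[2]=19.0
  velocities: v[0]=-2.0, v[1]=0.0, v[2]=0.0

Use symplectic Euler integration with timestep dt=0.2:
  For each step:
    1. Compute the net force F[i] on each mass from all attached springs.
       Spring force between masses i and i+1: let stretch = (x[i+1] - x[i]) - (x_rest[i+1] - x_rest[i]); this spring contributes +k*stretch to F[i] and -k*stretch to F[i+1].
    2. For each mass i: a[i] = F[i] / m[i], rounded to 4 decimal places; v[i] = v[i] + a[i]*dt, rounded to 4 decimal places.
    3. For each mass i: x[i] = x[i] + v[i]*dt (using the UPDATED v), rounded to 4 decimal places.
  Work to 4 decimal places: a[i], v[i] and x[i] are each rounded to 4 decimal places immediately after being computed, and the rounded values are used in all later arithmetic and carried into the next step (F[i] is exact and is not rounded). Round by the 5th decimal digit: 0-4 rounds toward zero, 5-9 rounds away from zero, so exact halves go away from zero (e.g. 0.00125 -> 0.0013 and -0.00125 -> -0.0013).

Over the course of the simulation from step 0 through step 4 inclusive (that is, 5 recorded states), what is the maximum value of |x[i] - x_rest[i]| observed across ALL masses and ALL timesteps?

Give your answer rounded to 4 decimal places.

Step 0: x=[4.0000 11.0000 19.0000] v=[-2.0000 0.0000 0.0000]
Step 1: x=[3.6400 11.0200 18.9200] v=[-1.8000 0.1000 -0.4000]
Step 2: x=[3.3352 11.0504 18.7640] v=[-1.5240 0.1520 -0.7800]
Step 3: x=[3.0990 11.0808 18.5395] v=[-1.1810 0.1518 -1.1227]
Step 4: x=[2.9421 11.1007 18.2566] v=[-0.7846 0.0995 -1.4144]
Max displacement = 3.0579

Answer: 3.0579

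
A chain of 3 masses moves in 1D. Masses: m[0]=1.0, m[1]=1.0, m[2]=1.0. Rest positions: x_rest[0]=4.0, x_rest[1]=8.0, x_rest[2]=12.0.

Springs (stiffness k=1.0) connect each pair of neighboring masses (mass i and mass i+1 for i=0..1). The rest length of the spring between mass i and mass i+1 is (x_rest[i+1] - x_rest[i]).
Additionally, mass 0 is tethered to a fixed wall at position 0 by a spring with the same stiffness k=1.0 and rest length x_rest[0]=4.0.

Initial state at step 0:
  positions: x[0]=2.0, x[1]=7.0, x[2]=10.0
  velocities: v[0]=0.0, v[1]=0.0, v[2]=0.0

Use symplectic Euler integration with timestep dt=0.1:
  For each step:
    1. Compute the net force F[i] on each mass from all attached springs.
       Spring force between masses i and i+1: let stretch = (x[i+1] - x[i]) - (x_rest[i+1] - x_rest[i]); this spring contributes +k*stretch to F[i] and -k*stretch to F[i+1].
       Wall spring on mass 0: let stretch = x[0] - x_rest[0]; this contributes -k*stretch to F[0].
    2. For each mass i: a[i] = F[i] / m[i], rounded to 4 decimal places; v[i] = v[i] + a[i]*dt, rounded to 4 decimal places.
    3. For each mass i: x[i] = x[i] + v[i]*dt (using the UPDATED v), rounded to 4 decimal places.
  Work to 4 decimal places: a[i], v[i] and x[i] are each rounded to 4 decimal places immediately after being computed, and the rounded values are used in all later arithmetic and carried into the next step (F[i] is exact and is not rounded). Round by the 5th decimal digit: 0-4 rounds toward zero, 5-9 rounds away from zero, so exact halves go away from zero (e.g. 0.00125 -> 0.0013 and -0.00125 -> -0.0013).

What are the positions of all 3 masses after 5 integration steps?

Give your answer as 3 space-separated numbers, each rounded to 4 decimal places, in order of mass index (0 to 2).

Step 0: x=[2.0000 7.0000 10.0000] v=[0.0000 0.0000 0.0000]
Step 1: x=[2.0300 6.9800 10.0100] v=[0.3000 -0.2000 0.1000]
Step 2: x=[2.0892 6.9408 10.0297] v=[0.5920 -0.3920 0.1970]
Step 3: x=[2.1760 6.8840 10.0585] v=[0.8682 -0.5683 0.2881]
Step 4: x=[2.2881 6.8118 10.0956] v=[1.1214 -0.7217 0.3707]
Step 5: x=[2.4226 6.7272 10.1398] v=[1.3450 -0.8457 0.4423]

Answer: 2.4226 6.7272 10.1398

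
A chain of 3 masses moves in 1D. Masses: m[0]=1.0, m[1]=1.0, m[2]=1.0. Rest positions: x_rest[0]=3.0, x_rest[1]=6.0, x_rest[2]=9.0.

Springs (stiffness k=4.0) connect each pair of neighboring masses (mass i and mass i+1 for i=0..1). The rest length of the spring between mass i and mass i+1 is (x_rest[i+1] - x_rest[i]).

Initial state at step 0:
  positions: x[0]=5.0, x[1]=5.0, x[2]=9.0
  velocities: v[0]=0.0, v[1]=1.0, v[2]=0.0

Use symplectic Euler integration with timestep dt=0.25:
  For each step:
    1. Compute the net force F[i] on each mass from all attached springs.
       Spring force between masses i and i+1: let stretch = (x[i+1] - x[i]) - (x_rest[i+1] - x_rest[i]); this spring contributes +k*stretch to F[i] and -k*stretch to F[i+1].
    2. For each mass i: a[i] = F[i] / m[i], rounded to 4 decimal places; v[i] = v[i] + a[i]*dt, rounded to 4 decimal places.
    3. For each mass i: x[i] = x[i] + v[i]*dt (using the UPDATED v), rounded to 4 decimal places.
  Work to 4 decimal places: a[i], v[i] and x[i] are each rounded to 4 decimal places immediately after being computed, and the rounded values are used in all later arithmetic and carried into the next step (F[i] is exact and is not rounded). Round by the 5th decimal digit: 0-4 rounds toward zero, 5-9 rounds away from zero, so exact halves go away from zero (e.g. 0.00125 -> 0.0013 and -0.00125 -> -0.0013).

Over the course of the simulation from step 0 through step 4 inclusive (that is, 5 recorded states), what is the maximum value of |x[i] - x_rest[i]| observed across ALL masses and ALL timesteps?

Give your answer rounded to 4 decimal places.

Step 0: x=[5.0000 5.0000 9.0000] v=[0.0000 1.0000 0.0000]
Step 1: x=[4.2500 6.2500 8.7500] v=[-3.0000 5.0000 -1.0000]
Step 2: x=[3.2500 7.6250 8.6250] v=[-4.0000 5.5000 -0.5000]
Step 3: x=[2.5938 8.1563 9.0000] v=[-2.6250 2.1250 1.5000]
Step 4: x=[2.5782 7.5079 9.9141] v=[-0.0625 -2.5938 3.6563]
Max displacement = 2.1563

Answer: 2.1563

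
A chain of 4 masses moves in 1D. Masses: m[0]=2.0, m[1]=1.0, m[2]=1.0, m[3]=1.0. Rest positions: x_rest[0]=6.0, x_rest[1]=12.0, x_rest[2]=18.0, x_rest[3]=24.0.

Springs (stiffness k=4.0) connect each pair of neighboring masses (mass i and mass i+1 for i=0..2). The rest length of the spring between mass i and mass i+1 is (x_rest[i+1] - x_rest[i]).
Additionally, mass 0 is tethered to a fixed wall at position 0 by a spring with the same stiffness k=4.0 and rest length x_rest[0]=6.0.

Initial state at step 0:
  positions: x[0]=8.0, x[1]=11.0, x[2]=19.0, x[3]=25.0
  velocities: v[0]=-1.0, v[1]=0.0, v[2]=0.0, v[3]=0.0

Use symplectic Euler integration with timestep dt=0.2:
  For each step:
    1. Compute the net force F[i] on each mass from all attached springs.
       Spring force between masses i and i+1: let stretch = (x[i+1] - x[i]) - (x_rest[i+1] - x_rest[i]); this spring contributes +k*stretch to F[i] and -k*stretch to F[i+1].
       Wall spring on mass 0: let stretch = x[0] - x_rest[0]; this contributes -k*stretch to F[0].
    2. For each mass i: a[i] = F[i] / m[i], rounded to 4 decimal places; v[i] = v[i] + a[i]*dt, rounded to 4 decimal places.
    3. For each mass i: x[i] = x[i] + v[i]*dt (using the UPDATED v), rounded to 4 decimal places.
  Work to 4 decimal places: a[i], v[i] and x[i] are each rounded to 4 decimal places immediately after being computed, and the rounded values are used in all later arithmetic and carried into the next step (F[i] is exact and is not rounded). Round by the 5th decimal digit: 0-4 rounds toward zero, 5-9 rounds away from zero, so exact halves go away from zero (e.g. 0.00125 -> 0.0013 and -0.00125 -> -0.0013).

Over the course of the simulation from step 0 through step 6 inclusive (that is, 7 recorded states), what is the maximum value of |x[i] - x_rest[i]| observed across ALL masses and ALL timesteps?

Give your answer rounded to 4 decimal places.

Step 0: x=[8.0000 11.0000 19.0000 25.0000] v=[-1.0000 0.0000 0.0000 0.0000]
Step 1: x=[7.4000 11.8000 18.6800 25.0000] v=[-3.0000 4.0000 -1.6000 0.0000]
Step 2: x=[6.5600 12.9968 18.2704 24.9488] v=[-4.2000 5.9840 -2.0480 -0.2560]
Step 3: x=[5.7101 14.0075 18.0856 24.7891] v=[-4.2493 5.0534 -0.9242 -0.7987]
Step 4: x=[5.0672 14.3431 18.3208 24.5168] v=[-3.2144 1.6780 1.1761 -1.3615]
Step 5: x=[4.7610 13.8310 18.9109 24.2131] v=[-1.5309 -2.5606 2.9507 -1.5183]
Step 6: x=[4.7995 12.6805 19.5366 24.0211] v=[0.1927 -5.7527 3.1285 -0.9601]
Max displacement = 2.3431

Answer: 2.3431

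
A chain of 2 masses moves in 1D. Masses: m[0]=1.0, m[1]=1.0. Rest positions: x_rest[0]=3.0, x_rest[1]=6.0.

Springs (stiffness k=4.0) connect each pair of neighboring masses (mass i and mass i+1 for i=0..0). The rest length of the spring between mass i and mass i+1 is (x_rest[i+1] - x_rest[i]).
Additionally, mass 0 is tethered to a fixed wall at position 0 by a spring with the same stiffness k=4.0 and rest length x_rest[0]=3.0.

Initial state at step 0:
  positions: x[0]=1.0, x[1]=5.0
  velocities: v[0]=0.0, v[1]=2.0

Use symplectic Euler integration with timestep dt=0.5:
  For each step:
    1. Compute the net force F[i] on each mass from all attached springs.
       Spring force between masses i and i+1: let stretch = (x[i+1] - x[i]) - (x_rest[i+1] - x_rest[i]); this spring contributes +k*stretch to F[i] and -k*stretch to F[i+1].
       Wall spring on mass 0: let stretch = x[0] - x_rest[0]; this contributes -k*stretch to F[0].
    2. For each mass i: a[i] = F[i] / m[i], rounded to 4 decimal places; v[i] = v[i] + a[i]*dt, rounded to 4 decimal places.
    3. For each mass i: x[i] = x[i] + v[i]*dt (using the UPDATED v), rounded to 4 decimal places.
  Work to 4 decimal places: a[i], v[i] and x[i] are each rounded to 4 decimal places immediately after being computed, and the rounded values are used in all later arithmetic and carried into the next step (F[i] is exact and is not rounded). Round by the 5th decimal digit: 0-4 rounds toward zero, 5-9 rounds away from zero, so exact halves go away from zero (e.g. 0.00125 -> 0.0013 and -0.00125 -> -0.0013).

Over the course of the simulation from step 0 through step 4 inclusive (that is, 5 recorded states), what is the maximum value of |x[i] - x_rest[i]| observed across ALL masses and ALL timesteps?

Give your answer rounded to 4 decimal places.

Answer: 3.0000

Derivation:
Step 0: x=[1.0000 5.0000] v=[0.0000 2.0000]
Step 1: x=[4.0000 5.0000] v=[6.0000 0.0000]
Step 2: x=[4.0000 7.0000] v=[0.0000 4.0000]
Step 3: x=[3.0000 9.0000] v=[-2.0000 4.0000]
Step 4: x=[5.0000 8.0000] v=[4.0000 -2.0000]
Max displacement = 3.0000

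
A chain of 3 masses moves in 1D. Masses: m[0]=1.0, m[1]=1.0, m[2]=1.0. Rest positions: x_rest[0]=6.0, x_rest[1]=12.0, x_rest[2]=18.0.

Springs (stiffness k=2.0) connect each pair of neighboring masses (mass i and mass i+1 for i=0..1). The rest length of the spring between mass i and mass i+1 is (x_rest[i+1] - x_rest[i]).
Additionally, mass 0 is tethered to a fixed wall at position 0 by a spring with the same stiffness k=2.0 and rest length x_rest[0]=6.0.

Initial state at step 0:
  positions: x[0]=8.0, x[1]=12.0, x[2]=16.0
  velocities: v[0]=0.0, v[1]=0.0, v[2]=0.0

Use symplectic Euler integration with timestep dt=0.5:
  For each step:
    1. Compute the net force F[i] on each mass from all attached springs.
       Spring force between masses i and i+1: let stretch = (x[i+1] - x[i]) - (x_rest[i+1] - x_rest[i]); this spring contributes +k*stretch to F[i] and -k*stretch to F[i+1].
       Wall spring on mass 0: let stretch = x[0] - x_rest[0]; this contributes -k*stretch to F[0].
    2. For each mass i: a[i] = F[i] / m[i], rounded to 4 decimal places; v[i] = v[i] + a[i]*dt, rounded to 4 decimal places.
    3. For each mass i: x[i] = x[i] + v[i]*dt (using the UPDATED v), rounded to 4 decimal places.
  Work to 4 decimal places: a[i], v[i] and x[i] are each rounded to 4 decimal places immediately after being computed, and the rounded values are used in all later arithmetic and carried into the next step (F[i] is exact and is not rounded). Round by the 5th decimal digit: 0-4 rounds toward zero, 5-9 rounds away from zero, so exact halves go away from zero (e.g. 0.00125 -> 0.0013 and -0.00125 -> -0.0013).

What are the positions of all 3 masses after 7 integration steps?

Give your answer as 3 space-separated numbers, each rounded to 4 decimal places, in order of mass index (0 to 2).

Step 0: x=[8.0000 12.0000 16.0000] v=[0.0000 0.0000 0.0000]
Step 1: x=[6.0000 12.0000 17.0000] v=[-4.0000 0.0000 2.0000]
Step 2: x=[4.0000 11.5000 18.5000] v=[-4.0000 -1.0000 3.0000]
Step 3: x=[3.7500 10.7500 19.5000] v=[-0.5000 -1.5000 2.0000]
Step 4: x=[5.1250 10.8750 19.1250] v=[2.7500 0.2500 -0.7500]
Step 5: x=[6.8125 12.2500 17.6250] v=[3.3750 2.7500 -3.0000]
Step 6: x=[7.8125 13.5938 16.4375] v=[2.0000 2.6875 -2.3750]
Step 7: x=[7.7969 13.4688 16.8282] v=[-0.0312 -0.2501 0.7813]

Answer: 7.7969 13.4688 16.8282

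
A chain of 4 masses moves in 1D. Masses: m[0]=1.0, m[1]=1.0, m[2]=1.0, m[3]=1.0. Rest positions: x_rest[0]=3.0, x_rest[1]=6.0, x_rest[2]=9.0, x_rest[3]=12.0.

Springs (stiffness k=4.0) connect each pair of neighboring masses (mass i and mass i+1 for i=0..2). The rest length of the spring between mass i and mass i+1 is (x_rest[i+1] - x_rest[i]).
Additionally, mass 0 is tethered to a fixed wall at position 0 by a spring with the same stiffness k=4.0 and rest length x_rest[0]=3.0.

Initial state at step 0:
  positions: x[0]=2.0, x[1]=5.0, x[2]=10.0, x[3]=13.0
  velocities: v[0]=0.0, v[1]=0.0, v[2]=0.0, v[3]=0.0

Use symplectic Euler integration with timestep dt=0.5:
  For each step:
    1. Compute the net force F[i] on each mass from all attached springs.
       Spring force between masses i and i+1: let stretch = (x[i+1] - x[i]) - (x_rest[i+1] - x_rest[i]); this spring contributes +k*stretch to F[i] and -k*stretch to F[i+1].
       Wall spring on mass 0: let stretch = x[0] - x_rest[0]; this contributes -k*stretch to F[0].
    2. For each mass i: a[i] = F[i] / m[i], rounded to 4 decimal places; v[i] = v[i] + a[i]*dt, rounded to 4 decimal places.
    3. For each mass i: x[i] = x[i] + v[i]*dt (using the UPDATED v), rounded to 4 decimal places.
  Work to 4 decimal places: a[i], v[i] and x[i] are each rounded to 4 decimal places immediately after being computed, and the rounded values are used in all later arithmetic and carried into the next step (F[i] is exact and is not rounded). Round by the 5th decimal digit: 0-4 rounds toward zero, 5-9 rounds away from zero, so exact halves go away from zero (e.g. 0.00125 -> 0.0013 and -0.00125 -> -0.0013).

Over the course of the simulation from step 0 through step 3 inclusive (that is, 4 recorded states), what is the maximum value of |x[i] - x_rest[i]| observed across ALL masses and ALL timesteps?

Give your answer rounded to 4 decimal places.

Step 0: x=[2.0000 5.0000 10.0000 13.0000] v=[0.0000 0.0000 0.0000 0.0000]
Step 1: x=[3.0000 7.0000 8.0000 13.0000] v=[2.0000 4.0000 -4.0000 0.0000]
Step 2: x=[5.0000 6.0000 10.0000 11.0000] v=[4.0000 -2.0000 4.0000 -4.0000]
Step 3: x=[3.0000 8.0000 9.0000 11.0000] v=[-4.0000 4.0000 -2.0000 0.0000]
Max displacement = 2.0000

Answer: 2.0000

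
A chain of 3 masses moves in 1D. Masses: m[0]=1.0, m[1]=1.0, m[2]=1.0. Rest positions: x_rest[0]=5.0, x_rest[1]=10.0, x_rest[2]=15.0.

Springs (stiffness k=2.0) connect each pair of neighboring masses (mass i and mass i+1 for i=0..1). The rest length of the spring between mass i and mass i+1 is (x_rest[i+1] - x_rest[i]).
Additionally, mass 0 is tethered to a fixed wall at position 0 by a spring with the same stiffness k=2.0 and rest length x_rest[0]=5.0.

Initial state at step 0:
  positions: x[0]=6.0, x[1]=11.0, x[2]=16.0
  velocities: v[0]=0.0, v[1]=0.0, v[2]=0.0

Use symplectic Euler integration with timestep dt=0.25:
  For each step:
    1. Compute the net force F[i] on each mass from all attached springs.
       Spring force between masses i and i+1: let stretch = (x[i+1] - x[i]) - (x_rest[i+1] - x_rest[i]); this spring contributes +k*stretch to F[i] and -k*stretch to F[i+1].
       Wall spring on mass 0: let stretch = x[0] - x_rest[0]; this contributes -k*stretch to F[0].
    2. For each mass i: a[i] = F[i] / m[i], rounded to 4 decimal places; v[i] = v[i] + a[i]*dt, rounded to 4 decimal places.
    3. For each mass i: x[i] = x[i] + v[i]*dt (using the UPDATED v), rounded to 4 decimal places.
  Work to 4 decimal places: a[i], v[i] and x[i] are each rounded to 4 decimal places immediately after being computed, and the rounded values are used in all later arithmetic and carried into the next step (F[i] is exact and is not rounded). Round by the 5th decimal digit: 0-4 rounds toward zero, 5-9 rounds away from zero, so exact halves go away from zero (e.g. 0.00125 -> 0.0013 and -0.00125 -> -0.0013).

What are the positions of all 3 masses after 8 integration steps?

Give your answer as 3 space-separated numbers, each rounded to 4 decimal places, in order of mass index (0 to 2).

Answer: 4.9187 9.9962 15.5575

Derivation:
Step 0: x=[6.0000 11.0000 16.0000] v=[0.0000 0.0000 0.0000]
Step 1: x=[5.8750 11.0000 16.0000] v=[-0.5000 0.0000 0.0000]
Step 2: x=[5.6563 10.9844 16.0000] v=[-0.8750 -0.0625 0.0000]
Step 3: x=[5.3965 10.9297 15.9981] v=[-1.0391 -0.2188 -0.0078]
Step 4: x=[5.1538 10.8169 15.9876] v=[-0.9708 -0.4512 -0.0420]
Step 5: x=[4.9748 10.6426 15.9558] v=[-0.7162 -0.6974 -0.1274]
Step 6: x=[4.8824 10.4239 15.8848] v=[-0.3697 -0.8747 -0.2840]
Step 7: x=[4.8724 10.1952 15.7562] v=[-0.0402 -0.9150 -0.5145]
Step 8: x=[4.9187 9.9962 15.5575] v=[0.1850 -0.7959 -0.7950]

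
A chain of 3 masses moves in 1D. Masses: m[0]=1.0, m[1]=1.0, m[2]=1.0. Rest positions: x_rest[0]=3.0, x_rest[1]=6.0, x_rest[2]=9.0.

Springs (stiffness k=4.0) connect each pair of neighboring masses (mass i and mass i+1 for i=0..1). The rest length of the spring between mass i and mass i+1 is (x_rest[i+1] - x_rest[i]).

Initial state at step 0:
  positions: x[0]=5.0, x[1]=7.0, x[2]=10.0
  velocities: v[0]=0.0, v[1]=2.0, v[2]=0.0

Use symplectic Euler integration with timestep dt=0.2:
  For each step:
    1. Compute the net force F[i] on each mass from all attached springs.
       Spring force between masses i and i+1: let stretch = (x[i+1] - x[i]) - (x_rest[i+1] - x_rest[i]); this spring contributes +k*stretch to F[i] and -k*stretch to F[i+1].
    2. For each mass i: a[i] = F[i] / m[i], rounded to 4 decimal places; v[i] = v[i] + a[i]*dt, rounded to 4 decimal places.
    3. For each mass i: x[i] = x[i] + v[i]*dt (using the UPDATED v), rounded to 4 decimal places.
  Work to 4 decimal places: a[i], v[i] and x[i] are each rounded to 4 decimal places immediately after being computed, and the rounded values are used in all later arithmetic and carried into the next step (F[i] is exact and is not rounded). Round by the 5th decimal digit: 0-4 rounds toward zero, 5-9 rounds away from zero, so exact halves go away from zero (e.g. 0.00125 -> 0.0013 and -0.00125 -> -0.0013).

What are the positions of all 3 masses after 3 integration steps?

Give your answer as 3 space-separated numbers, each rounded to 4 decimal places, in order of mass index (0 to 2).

Answer: 4.5008 8.3623 10.3369

Derivation:
Step 0: x=[5.0000 7.0000 10.0000] v=[0.0000 2.0000 0.0000]
Step 1: x=[4.8400 7.5600 10.0000] v=[-0.8000 2.8000 0.0000]
Step 2: x=[4.6352 8.0752 10.0896] v=[-1.0240 2.5760 0.4480]
Step 3: x=[4.5008 8.3623 10.3369] v=[-0.6720 1.4355 1.2365]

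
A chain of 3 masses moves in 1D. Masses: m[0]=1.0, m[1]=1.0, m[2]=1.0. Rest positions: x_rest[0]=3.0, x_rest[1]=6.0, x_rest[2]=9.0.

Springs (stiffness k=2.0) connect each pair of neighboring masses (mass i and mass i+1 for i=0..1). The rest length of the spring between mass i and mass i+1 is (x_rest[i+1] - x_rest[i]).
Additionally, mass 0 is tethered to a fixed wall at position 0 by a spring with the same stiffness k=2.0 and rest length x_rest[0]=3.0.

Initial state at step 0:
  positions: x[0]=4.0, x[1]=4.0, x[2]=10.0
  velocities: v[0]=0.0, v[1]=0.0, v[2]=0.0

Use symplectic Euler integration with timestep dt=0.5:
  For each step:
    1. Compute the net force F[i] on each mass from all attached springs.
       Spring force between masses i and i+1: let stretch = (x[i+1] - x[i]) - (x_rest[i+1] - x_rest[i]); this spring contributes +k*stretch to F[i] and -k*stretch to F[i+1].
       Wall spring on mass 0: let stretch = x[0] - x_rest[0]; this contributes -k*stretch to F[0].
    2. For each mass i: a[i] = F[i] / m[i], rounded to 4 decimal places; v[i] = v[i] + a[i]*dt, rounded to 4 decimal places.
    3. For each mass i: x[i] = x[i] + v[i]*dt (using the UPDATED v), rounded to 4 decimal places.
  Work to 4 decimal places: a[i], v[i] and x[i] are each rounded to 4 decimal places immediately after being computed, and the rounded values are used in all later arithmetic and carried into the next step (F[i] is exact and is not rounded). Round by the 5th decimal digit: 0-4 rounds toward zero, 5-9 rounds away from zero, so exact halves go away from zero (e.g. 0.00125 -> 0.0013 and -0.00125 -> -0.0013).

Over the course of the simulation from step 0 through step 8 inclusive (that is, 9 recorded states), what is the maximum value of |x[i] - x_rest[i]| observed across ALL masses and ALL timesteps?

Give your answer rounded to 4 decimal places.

Answer: 2.2500

Derivation:
Step 0: x=[4.0000 4.0000 10.0000] v=[0.0000 0.0000 0.0000]
Step 1: x=[2.0000 7.0000 8.5000] v=[-4.0000 6.0000 -3.0000]
Step 2: x=[1.5000 8.2500 7.7500] v=[-1.0000 2.5000 -1.5000]
Step 3: x=[3.6250 5.8750 8.7500] v=[4.2500 -4.7500 2.0000]
Step 4: x=[5.0625 3.8125 9.8125] v=[2.8750 -4.1250 2.1250]
Step 5: x=[3.3438 5.3750 9.3750] v=[-3.4375 3.1250 -0.8750]
Step 6: x=[0.9688 7.9219 8.4375] v=[-4.7501 5.0938 -1.8750]
Step 7: x=[1.5859 7.2501 8.7422] v=[1.2342 -1.3437 0.6094]
Step 8: x=[4.2422 4.4922 9.8009] v=[5.3125 -5.5158 2.1173]
Max displacement = 2.2500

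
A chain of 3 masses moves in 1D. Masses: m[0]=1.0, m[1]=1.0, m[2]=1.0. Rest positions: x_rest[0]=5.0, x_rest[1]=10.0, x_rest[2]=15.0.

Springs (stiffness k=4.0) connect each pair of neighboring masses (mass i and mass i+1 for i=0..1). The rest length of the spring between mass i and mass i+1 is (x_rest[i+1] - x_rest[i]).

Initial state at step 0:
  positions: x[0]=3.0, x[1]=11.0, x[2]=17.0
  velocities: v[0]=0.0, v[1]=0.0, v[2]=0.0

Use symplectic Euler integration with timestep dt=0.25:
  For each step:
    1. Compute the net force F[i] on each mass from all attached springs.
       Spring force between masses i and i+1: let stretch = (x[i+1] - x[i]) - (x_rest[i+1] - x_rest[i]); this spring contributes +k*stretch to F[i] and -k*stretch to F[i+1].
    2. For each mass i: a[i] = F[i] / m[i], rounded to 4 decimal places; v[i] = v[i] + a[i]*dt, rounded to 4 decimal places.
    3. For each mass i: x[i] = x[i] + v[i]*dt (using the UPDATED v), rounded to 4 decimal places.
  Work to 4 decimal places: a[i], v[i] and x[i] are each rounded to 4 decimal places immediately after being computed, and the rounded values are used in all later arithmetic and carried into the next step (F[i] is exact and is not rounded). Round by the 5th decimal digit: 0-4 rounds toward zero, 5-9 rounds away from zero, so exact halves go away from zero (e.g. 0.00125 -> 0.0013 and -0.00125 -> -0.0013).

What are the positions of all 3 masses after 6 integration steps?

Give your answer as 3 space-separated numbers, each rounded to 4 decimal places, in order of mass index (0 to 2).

Step 0: x=[3.0000 11.0000 17.0000] v=[0.0000 0.0000 0.0000]
Step 1: x=[3.7500 10.5000 16.7500] v=[3.0000 -2.0000 -1.0000]
Step 2: x=[4.9375 9.8750 16.1875] v=[4.7500 -2.5000 -2.2500]
Step 3: x=[6.1094 9.5938 15.2969] v=[4.6875 -1.1250 -3.5625]
Step 4: x=[6.9024 9.8672 14.2305] v=[3.1719 1.0937 -4.2656]
Step 5: x=[7.1866 10.4903 13.3233] v=[1.1367 2.4922 -3.6289]
Step 6: x=[7.0467 10.9957 12.9578] v=[-0.5596 2.0215 -1.4619]

Answer: 7.0467 10.9957 12.9578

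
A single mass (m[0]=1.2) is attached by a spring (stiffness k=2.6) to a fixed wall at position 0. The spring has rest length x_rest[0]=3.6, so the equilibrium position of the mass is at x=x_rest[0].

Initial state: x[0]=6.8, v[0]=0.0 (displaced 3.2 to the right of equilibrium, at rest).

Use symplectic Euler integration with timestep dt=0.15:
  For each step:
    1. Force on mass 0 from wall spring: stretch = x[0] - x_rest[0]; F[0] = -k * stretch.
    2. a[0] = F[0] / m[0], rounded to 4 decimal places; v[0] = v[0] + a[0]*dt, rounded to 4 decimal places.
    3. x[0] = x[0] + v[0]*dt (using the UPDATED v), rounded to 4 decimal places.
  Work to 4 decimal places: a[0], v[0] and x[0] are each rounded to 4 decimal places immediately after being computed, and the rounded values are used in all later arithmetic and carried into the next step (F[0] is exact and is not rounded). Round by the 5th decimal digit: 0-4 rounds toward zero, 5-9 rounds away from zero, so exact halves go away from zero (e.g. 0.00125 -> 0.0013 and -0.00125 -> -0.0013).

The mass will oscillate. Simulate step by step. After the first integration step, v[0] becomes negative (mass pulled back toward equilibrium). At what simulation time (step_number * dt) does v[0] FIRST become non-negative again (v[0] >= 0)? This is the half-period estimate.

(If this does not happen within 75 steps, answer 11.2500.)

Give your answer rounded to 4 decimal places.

Step 0: x=[6.8000] v=[0.0000]
Step 1: x=[6.6440] v=[-1.0400]
Step 2: x=[6.3396] v=[-2.0293]
Step 3: x=[5.9016] v=[-2.9197]
Step 4: x=[5.3514] v=[-3.6677]
Step 5: x=[4.7159] v=[-4.2369]
Step 6: x=[4.0260] v=[-4.5996]
Step 7: x=[3.3153] v=[-4.7381]
Step 8: x=[2.6185] v=[-4.6456]
Step 9: x=[1.9695] v=[-4.3266]
Step 10: x=[1.4000] v=[-3.7967]
Step 11: x=[0.9377] v=[-3.0817]
Step 12: x=[0.6052] v=[-2.2165]
Step 13: x=[0.4187] v=[-1.2432]
Step 14: x=[0.3873] v=[-0.2093]
Step 15: x=[0.5125] v=[0.8348]
First v>=0 after going negative at step 15, time=2.2500

Answer: 2.2500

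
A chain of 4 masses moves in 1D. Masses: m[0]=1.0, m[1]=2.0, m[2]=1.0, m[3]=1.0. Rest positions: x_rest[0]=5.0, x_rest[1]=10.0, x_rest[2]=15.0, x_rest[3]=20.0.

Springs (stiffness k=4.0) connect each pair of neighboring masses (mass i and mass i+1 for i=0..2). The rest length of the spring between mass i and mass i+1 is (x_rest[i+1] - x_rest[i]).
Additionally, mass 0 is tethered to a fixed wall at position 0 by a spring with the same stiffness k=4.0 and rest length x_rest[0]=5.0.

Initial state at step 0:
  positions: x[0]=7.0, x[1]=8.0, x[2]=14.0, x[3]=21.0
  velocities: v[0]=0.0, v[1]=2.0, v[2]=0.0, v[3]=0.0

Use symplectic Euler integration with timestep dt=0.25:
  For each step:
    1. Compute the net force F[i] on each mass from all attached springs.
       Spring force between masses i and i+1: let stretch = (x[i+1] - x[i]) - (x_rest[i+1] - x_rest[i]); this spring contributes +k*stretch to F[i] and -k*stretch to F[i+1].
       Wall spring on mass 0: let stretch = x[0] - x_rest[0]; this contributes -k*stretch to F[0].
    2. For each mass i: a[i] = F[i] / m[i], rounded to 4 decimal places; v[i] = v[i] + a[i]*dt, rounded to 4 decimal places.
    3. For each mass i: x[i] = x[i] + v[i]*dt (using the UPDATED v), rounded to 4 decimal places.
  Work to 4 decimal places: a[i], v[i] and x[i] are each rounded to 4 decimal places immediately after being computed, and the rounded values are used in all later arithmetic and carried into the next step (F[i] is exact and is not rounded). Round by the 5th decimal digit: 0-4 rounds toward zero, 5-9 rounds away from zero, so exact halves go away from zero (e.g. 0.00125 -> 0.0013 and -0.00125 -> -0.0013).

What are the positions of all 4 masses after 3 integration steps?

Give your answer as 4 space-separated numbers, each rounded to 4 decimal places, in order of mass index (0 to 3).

Step 0: x=[7.0000 8.0000 14.0000 21.0000] v=[0.0000 2.0000 0.0000 0.0000]
Step 1: x=[5.5000 9.1250 14.2500 20.5000] v=[-6.0000 4.5000 1.0000 -2.0000]
Step 2: x=[3.5313 10.4375 14.7813 19.6875] v=[-7.8750 5.2500 2.1250 -3.2500]
Step 3: x=[2.4063 11.4297 15.4532 18.8985] v=[-4.5001 3.9688 2.6874 -3.1562]

Answer: 2.4063 11.4297 15.4532 18.8985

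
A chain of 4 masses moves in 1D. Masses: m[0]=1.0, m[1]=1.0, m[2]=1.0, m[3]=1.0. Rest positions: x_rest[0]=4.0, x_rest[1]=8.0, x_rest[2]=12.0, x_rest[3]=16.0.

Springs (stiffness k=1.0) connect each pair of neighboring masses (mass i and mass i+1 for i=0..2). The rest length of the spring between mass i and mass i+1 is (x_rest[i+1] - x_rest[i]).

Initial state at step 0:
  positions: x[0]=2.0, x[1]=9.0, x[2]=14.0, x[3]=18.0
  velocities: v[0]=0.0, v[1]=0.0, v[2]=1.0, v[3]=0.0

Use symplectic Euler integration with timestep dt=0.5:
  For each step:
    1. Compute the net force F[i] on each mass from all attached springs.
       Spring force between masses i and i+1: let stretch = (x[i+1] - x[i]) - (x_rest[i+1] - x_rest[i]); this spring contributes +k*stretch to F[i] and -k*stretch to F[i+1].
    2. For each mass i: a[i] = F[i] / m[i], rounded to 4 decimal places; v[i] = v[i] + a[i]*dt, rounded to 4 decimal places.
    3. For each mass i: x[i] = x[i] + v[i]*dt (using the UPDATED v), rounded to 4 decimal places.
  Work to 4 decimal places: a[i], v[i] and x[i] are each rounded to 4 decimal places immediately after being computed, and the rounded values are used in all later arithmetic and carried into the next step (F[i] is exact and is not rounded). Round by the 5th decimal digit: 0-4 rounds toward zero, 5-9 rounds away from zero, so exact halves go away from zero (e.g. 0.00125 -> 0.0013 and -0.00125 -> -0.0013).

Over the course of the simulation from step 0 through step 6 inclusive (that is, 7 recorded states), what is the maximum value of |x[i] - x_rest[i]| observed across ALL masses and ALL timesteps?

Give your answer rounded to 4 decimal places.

Step 0: x=[2.0000 9.0000 14.0000 18.0000] v=[0.0000 0.0000 1.0000 0.0000]
Step 1: x=[2.7500 8.5000 14.2500 18.0000] v=[1.5000 -1.0000 0.5000 0.0000]
Step 2: x=[3.9375 8.0000 14.0000 18.0625] v=[2.3750 -1.0000 -0.5000 0.1250]
Step 3: x=[5.1407 7.9844 13.2656 18.1094] v=[2.4063 -0.0313 -1.4688 0.0938]
Step 4: x=[6.0548 8.5782 12.4219 17.9454] v=[1.8282 1.1875 -1.6875 -0.3281]
Step 5: x=[6.5998 9.5021 11.9981 17.4005] v=[1.0899 1.8477 -0.8476 -1.0899]
Step 6: x=[6.8704 10.3244 12.3009 16.5050] v=[0.5411 1.6446 0.6056 -1.7911]
Max displacement = 2.8704

Answer: 2.8704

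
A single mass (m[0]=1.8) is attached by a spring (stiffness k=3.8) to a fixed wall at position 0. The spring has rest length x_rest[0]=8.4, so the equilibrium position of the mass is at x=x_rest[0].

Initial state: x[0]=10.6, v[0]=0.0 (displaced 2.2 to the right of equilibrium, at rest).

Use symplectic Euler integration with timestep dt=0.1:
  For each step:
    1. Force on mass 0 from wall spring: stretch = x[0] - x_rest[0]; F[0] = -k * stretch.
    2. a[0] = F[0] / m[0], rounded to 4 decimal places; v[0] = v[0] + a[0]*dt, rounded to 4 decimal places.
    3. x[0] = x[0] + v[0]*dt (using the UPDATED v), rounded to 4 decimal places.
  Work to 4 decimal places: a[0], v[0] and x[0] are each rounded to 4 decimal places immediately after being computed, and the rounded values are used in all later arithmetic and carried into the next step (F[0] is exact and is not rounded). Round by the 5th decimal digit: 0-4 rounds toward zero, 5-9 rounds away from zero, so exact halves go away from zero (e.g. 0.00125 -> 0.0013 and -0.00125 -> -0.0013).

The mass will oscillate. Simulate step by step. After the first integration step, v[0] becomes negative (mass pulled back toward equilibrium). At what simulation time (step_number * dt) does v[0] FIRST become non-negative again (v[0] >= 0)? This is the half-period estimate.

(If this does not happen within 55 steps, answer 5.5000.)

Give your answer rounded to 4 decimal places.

Answer: 2.2000

Derivation:
Step 0: x=[10.6000] v=[0.0000]
Step 1: x=[10.5536] v=[-0.4644]
Step 2: x=[10.4617] v=[-0.9191]
Step 3: x=[10.3263] v=[-1.3544]
Step 4: x=[10.1502] v=[-1.7611]
Step 5: x=[9.9371] v=[-2.1306]
Step 6: x=[9.6916] v=[-2.4551]
Step 7: x=[9.4188] v=[-2.7278]
Step 8: x=[9.1245] v=[-2.9429]
Step 9: x=[8.8149] v=[-3.0959]
Step 10: x=[8.4966] v=[-3.1835]
Step 11: x=[8.1762] v=[-3.2039]
Step 12: x=[7.8605] v=[-3.1567]
Step 13: x=[7.5562] v=[-3.0428]
Step 14: x=[7.2697] v=[-2.8647]
Step 15: x=[7.0071] v=[-2.6261]
Step 16: x=[6.7739] v=[-2.3320]
Step 17: x=[6.5750] v=[-1.9887]
Step 18: x=[6.4147] v=[-1.6034]
Step 19: x=[6.2963] v=[-1.1843]
Step 20: x=[6.2223] v=[-0.7402]
Step 21: x=[6.1943] v=[-0.2805]
Step 22: x=[6.2128] v=[0.1852]
First v>=0 after going negative at step 22, time=2.2000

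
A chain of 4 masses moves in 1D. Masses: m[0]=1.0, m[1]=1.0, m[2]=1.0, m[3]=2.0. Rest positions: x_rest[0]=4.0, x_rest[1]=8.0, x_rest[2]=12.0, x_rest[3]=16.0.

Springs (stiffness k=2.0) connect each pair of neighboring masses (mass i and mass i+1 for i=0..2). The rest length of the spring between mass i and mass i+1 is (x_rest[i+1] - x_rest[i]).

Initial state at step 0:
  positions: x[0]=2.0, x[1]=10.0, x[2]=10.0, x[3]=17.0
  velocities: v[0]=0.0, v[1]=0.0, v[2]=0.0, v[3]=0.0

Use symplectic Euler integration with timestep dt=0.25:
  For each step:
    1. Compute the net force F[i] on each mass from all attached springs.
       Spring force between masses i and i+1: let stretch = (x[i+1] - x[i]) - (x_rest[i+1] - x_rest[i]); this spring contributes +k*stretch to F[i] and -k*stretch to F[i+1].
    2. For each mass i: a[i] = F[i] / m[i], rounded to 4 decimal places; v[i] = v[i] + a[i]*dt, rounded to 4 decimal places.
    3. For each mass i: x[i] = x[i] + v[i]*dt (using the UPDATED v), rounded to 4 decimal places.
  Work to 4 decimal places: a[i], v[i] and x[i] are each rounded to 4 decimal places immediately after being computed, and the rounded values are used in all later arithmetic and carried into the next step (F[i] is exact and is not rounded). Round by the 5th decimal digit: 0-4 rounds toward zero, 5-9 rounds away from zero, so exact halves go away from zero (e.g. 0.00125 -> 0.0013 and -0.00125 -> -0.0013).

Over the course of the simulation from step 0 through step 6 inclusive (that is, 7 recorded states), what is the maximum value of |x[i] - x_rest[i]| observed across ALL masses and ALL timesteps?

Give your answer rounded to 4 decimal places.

Step 0: x=[2.0000 10.0000 10.0000 17.0000] v=[0.0000 0.0000 0.0000 0.0000]
Step 1: x=[2.5000 9.0000 10.8750 16.8125] v=[2.0000 -4.0000 3.5000 -0.7500]
Step 2: x=[3.3125 7.4219 12.2578 16.5039] v=[3.2500 -6.3125 5.5313 -1.2344]
Step 3: x=[4.1387 5.9346 13.5669 16.1799] v=[3.3047 -5.9493 5.2364 -1.2959]
Step 4: x=[4.6894 5.1768 14.2486 15.9426] v=[2.2027 -3.0311 2.7268 -0.9492]
Step 5: x=[4.8010 5.4921 14.0081 15.8494] v=[0.4464 1.2611 -0.9621 -0.3727]
Step 6: x=[4.4990 6.7855 12.9332 15.8912] v=[-1.2081 5.1736 -4.2995 0.1670]
Max displacement = 2.8232

Answer: 2.8232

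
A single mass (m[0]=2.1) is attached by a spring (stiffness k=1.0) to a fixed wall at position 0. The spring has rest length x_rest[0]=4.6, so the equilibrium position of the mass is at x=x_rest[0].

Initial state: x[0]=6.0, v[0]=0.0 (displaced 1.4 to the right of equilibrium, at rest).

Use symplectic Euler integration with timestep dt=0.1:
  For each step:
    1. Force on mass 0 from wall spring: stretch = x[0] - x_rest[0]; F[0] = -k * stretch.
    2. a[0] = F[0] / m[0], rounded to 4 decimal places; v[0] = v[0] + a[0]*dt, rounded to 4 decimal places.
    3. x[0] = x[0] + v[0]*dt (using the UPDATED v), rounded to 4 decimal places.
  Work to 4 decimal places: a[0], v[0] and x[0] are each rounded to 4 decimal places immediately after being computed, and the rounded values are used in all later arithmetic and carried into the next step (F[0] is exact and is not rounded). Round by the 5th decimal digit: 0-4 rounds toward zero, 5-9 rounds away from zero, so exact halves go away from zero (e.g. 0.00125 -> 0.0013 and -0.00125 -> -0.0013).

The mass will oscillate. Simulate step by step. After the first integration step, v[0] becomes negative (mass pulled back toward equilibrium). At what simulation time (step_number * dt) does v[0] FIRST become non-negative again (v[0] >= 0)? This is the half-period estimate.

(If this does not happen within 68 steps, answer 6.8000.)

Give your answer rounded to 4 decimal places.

Answer: 4.6000

Derivation:
Step 0: x=[6.0000] v=[0.0000]
Step 1: x=[5.9933] v=[-0.0667]
Step 2: x=[5.9800] v=[-0.1331]
Step 3: x=[5.9601] v=[-0.1988]
Step 4: x=[5.9337] v=[-0.2636]
Step 5: x=[5.9010] v=[-0.3271]
Step 6: x=[5.8621] v=[-0.3891]
Step 7: x=[5.8172] v=[-0.4492]
Step 8: x=[5.7665] v=[-0.5072]
Step 9: x=[5.7102] v=[-0.5628]
Step 10: x=[5.6486] v=[-0.6157]
Step 11: x=[5.5820] v=[-0.6656]
Step 12: x=[5.5108] v=[-0.7124]
Step 13: x=[5.4352] v=[-0.7558]
Step 14: x=[5.3556] v=[-0.7956]
Step 15: x=[5.2724] v=[-0.8316]
Step 16: x=[5.1860] v=[-0.8636]
Step 17: x=[5.0969] v=[-0.8915]
Step 18: x=[5.0054] v=[-0.9152]
Step 19: x=[4.9120] v=[-0.9345]
Step 20: x=[4.8171] v=[-0.9494]
Step 21: x=[4.7211] v=[-0.9597]
Step 22: x=[4.6246] v=[-0.9655]
Step 23: x=[4.5279] v=[-0.9667]
Step 24: x=[4.4316] v=[-0.9633]
Step 25: x=[4.3361] v=[-0.9553]
Step 26: x=[4.2418] v=[-0.9427]
Step 27: x=[4.1492] v=[-0.9256]
Step 28: x=[4.0588] v=[-0.9041]
Step 29: x=[3.9710] v=[-0.8783]
Step 30: x=[3.8862] v=[-0.8484]
Step 31: x=[3.8048] v=[-0.8144]
Step 32: x=[3.7272] v=[-0.7765]
Step 33: x=[3.6537] v=[-0.7349]
Step 34: x=[3.5847] v=[-0.6898]
Step 35: x=[3.5206] v=[-0.6415]
Step 36: x=[3.4616] v=[-0.5901]
Step 37: x=[3.4080] v=[-0.5359]
Step 38: x=[3.3601] v=[-0.4791]
Step 39: x=[3.3181] v=[-0.4201]
Step 40: x=[3.2822] v=[-0.3591]
Step 41: x=[3.2526] v=[-0.2964]
Step 42: x=[3.2294] v=[-0.2322]
Step 43: x=[3.2127] v=[-0.1669]
Step 44: x=[3.2026] v=[-0.1008]
Step 45: x=[3.1992] v=[-0.0343]
Step 46: x=[3.2024] v=[0.0324]
First v>=0 after going negative at step 46, time=4.6000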